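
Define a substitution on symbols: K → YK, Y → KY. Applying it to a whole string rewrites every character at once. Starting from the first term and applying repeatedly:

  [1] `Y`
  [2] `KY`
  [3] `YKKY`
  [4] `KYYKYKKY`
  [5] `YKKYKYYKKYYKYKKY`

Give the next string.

KYYKYKKYYKKYKYYKYKKYKYYKKYYKYKKY

Applying the rule to each of the 16 symbols of YKKYKYYKKYYKYKKY gives the pieces KY YK YK KY YK KY KY YK YK KY KY YK KY YK YK KY, which concatenate to the answer.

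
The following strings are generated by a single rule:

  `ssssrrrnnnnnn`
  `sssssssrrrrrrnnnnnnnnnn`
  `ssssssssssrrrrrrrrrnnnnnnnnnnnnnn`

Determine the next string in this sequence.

sssssssssssssrrrrrrrrrrrrnnnnnnnnnnnnnnnnnn

Each string has the form s^{3n+1} r^{3n} n^{4n+2} (n = 1, 2, …).
For the next term, n = 4, so the run lengths are 13, 12, 18.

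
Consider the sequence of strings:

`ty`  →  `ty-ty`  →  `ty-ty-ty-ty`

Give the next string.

Every step duplicates the string with '-' between the halves.
So the next term is two copies of ty-ty-ty-ty with '-' between the halves.

ty-ty-ty-ty-ty-ty-ty-ty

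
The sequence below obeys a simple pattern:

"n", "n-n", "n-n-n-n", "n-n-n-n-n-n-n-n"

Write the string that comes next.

s(k+1) = s(k)·-·s(k) — each term doubles the last with '-' between the halves.
Doubling n-n-n-n-n-n-n-n with '-' between the halves:

n-n-n-n-n-n-n-n-n-n-n-n-n-n-n-n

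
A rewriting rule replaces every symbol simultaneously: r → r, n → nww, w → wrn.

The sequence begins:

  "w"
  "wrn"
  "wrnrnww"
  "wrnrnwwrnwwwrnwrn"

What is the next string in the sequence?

Replace each of the 17 characters of wrnrnwwrnwwwrnwrn in place — wrn r nww r nww wrn wrn r nww wrn wrn wrn r nww wrn r nww — and concatenate.

wrnrnwwrnwwwrnwrnrnwwwrnwrnwrnrnwwwrnrnww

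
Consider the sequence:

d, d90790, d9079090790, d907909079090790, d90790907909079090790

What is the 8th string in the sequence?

The strings grow by a fixed suffix 90790 each time.
From d90790907909079090790, 3 further steps: d90790907909079090790 → d9079090790907909079090790 → d907909079090790907909079090790 → (answer).

d90790907909079090790907909079090790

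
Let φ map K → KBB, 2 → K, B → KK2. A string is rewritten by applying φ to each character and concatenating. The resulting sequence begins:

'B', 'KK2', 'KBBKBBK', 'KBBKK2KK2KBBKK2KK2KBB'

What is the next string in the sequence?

KBBKK2KK2KBBKBBKKBBKBBKKBBKK2KK2KBBKBBKKBBKBBKKBBKK2KK2

φ(KBBKK2KK2KBBKK2KK2KBB) expands symbol-by-symbol to KBB KK2 KK2 KBB KBB K KBB KBB K KBB KK2 KK2 KBB KBB K KBB KBB K KBB KK2 KK2; joining the 21 pieces gives the next term.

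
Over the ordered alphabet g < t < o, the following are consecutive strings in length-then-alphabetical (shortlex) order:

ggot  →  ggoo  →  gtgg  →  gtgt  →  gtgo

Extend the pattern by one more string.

The successor of gtgo increments the rightmost position that isn't already o and resets every position after it to g.

gttg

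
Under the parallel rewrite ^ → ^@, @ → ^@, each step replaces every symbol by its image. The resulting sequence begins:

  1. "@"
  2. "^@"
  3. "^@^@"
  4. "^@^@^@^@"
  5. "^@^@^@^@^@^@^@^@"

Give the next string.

φ(^@^@^@^@^@^@^@^@) expands symbol-by-symbol to ^@ ^@ ^@ ^@ ^@ ^@ ^@ ^@ ^@ ^@ ^@ ^@ ^@ ^@ ^@ ^@; joining the 16 pieces gives the next term.

^@^@^@^@^@^@^@^@^@^@^@^@^@^@^@^@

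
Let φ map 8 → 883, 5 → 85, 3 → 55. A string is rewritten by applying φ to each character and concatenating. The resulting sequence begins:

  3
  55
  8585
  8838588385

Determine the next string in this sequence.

88388355883858838835588385

Rewriting each symbol of 8838588385: 8→883, 8→883, 3→55, 8→883, 5→85, 8→883, 8→883, 3→55, 8→883, 5→85, which concatenates to 883 883 55 883 85 883 883 55 883 85.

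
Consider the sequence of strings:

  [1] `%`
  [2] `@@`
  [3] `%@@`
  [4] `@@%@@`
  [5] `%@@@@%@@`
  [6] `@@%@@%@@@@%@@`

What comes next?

%@@@@%@@@@%@@%@@@@%@@

This is a Fibonacci-style word recurrence s(k) = s(k−2)·s(k−1): e.g. %·@@ = %@@.
So term 7 is %@@@@%@@·@@%@@%@@@@%@@.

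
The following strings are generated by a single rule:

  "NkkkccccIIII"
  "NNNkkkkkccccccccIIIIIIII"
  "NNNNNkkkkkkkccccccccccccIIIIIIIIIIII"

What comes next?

Reading off run lengths: N runs 1, 3, 5; k runs 3, 5, 7; c runs 4, 8, 12; I runs 4, 8, 12 — each is linear in n (n = 1, 2, …).
At n = 4 the blocks have lengths 7, 9, 16, 16.

NNNNNNNkkkkkkkkkccccccccccccccccIIIIIIIIIIIIIIII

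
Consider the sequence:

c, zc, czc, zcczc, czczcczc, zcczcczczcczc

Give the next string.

This is a Fibonacci-style word recurrence s(k) = s(k−2)·s(k−1): e.g. c·zc = czc.
The next term joins czczcczc and zcczcczczcczc.

czczcczczcczcczczcczc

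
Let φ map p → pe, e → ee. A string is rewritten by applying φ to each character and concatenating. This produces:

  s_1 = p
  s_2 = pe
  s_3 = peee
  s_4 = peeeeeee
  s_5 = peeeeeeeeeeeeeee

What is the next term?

Rewriting the 16 symbols of peeeeeeeeeeeeeee one by one yields pe ee ee ee ee ee ee ee ee ee ee ee ee ee ee ee; concatenated:

peeeeeeeeeeeeeeeeeeeeeeeeeeeeeee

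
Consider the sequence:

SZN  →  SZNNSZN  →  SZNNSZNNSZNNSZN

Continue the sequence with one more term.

Each string is two copies of the previous one joined by 'N'.
Doubling SZNNSZNNSZNNSZN with 'N' between the halves:

SZNNSZNNSZNNSZNNSZNNSZNNSZNNSZN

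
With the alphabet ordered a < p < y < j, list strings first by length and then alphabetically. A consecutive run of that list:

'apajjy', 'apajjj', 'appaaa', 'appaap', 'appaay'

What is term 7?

appapa

Stepping forward 2 times from appaay: appaay → appaaj, then the target.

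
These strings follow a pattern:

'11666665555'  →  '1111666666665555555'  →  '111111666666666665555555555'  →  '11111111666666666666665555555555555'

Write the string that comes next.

1111111111666666666666666665555555555555555

Term n consists of 2n 1's, followed by 3n+2 6's, followed by 3n+1 5's (n = 1, 2, …).
For the next term, n = 5, so the run lengths are 10, 17, 16.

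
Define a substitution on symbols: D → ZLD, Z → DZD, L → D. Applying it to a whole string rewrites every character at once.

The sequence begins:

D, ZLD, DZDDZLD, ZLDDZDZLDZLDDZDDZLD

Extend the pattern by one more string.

DZDDZLDZLDDZDZLDDZDDZLDDZDDZLDZLDDZDZLDZLDDZDDZLD

Applying the rule to each of the 19 symbols of ZLDDZDZLDZLDDZDDZLD gives the pieces DZD D ZLD ZLD DZD ZLD DZD D ZLD DZD D ZLD ZLD DZD ZLD ZLD DZD D ZLD, which concatenate to the answer.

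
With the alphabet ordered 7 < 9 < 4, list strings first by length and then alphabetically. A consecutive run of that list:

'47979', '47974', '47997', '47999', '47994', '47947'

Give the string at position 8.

47944

Stepping forward 2 times from 47947: 47947 → 47949, then the target.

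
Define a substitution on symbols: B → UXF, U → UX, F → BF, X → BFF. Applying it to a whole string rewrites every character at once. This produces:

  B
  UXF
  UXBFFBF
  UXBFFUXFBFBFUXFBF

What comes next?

UXBFFUXFBFBFUXBFFBFUXFBFUXFBFUXBFFBFUXFBF

Applying the rule to each of the 17 symbols of UXBFFUXFBFBFUXFBF gives the pieces UX BFF UXF BF BF UX BFF BF UXF BF UXF BF UX BFF BF UXF BF, which concatenate to the answer.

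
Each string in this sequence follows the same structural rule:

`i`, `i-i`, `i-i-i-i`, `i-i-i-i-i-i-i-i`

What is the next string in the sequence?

Every step duplicates the string with '-' between the halves.
One more doubling of i-i-i-i-i-i-i-i gives the answer.

i-i-i-i-i-i-i-i-i-i-i-i-i-i-i-i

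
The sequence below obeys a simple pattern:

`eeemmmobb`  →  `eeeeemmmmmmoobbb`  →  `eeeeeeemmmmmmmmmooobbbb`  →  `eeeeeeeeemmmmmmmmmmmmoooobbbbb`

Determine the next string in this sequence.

Reading off run lengths: e runs 3, 5, 7, 9; m runs 3, 6, 9, 12; o runs 1, 2, 3, 4; b runs 2, 3, 4, 5 — each is linear in n (n = 1, 2, …).
At n = 5 the blocks have lengths 11, 15, 5, 6.

eeeeeeeeeeemmmmmmmmmmmmmmmooooobbbbbb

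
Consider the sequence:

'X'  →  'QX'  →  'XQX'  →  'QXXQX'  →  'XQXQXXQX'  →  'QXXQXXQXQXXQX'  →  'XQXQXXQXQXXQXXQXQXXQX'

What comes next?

QXXQXXQXQXXQXXQXQXXQXQXXQXXQXQXXQX

From term 3 onward, concatenate the second-to-last term with the last: X·QX = XQX, QX·XQX = QXXQX, …
So term 8 is QXXQXXQXQXXQX·XQXQXXQXQXXQXXQXQXXQX.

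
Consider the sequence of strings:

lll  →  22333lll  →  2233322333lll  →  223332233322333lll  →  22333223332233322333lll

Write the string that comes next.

Each term is the previous one with 22333 prepended.
So the next term is 22333·22333223332233322333lll.

2233322333223332233322333lll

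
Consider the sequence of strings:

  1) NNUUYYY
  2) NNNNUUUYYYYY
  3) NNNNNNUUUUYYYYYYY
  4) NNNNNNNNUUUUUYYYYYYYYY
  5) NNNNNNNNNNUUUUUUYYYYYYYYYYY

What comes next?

NNNNNNNNNNNNUUUUUUUYYYYYYYYYYYYY

Term n consists of 2n N's, followed by n+1 U's, followed by 2n+1 Y's (n = 1, 2, …).
Setting n = 6 gives 12, 7, 13 characters in each block.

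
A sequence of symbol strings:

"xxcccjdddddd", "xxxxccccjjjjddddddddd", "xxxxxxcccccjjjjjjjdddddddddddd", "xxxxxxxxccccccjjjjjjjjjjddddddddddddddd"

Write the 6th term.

xxxxxxxxxxxxccccccccjjjjjjjjjjjjjjjjddddddddddddddddddddd

Reading off run lengths: x runs 2, 4, 6, 8; c runs 3, 4, 5, 6; j runs 1, 4, 7, 10; d runs 6, 9, 12, 15 — each is linear in n (n = 1, 2, …).
Setting n = 6 gives 12, 8, 16, 21 characters in each block.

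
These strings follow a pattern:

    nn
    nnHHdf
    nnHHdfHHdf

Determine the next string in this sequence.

nnHHdfHHdfHHdf

Every step adds HHdf to the end: s(k+1) = s(k)·HHdf.
One more step from nnHHdfHHdf gives the answer.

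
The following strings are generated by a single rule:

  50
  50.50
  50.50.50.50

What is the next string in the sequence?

s(k+1) = s(k)·.·s(k) — each term doubles the last with '.' between the halves.
So the next term is two copies of 50.50.50.50 with '.' between the halves.

50.50.50.50.50.50.50.50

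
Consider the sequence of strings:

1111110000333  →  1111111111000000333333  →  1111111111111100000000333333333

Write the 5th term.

Reading off run lengths: 1 runs 6, 10, 14; 0 runs 4, 6, 8; 3 runs 3, 6, 9 — each is linear in n (n = 1, 2, …).
For term 5, n = 5, so the run lengths are 22, 12, 15.

1111111111111111111111000000000000333333333333333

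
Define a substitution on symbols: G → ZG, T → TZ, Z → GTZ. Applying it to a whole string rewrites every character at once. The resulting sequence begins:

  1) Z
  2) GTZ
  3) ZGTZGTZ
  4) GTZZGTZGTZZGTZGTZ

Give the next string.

ZGTZGTZGTZZGTZGTZZGTZGTZGTZZGTZGTZZGTZGTZ

φ(GTZZGTZGTZZGTZGTZ) expands symbol-by-symbol to ZG TZ GTZ GTZ ZG TZ GTZ ZG TZ GTZ GTZ ZG TZ GTZ ZG TZ GTZ; joining the 17 pieces gives the next term.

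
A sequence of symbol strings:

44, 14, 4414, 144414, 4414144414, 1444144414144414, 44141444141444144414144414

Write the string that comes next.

144414441414441444141444141444144414144414

From term 3 onward, concatenate the second-to-last term with the last: 44·14 = 4414, 14·4414 = 144414, …
Continuing: 1444144414144414 · 44141444141444144414144414 gives term 8.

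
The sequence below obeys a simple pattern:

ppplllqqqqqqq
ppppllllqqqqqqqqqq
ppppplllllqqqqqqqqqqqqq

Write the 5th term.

ppppppplllllllqqqqqqqqqqqqqqqqqqq

Term n consists of n+1 p's, followed by n+1 l's, followed by 3n+1 q's, where the shown terms are n = 2, 3, 4.
Setting n = 6 gives 7, 7, 19 characters in each block.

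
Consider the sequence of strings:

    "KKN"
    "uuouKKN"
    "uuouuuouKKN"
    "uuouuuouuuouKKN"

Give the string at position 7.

The strings grow by a fixed prefix uuou each time.
From uuouuuouuuouKKN, 3 further steps: uuouuuouuuouKKN → uuouuuouuuouuuouKKN → uuouuuouuuouuuouuuouKKN → (answer).

uuouuuouuuouuuouuuouuuouKKN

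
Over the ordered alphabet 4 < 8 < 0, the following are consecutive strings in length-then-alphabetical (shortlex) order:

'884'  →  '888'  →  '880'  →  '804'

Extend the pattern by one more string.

808

Treat 804 as a base-3 numeral over the given alphabet and add one, carrying through any trailing 0's.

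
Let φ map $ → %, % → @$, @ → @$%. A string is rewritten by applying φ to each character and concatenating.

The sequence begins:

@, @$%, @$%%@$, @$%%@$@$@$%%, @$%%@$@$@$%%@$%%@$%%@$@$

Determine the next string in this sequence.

@$%%@$@$@$%%@$%%@$%%@$@$@$%%@$@$@$%%@$@$@$%%@$%%

φ(@$%%@$@$@$%%@$%%@$%%@$@$) expands symbol-by-symbol to @$% % @$ @$ @$% % @$% % @$% % @$ @$ @$% % @$ @$ @$% % @$ @$ @$% % @$% %; joining the 24 pieces gives the next term.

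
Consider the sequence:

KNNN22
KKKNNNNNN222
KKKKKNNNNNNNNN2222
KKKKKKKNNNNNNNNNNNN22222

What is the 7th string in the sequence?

KKKKKKKKKKKKKNNNNNNNNNNNNNNNNNNNNN22222222

Term n consists of 2n-1 K's, followed by 3n N's, followed by n+1 2's (n = 1, 2, …).
At n = 7 the blocks have lengths 13, 21, 8.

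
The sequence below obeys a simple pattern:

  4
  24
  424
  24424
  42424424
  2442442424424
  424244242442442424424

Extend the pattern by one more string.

2442442424424424244242442442424424

This is a Fibonacci-style word recurrence s(k) = s(k−2)·s(k−1): e.g. 4·24 = 424.
Continuing: 2442442424424 · 424244242442442424424 gives term 8.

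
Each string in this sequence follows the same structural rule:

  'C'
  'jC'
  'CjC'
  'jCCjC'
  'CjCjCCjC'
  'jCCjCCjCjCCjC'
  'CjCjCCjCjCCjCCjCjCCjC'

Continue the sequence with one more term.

jCCjCCjCjCCjCCjCjCCjCjCCjCCjCjCCjC

This is a Fibonacci-style word recurrence s(k) = s(k−2)·s(k−1): e.g. C·jC = CjC.
The next term joins jCCjCCjCjCCjC and CjCjCCjCjCCjCCjCjCCjC.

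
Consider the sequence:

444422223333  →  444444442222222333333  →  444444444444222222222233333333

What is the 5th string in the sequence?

444444444444444444442222222222222222333333333333

Term n consists of 4n 4's, followed by 3n+1 2's, followed by 2n+2 3's (n = 1, 2, …).
Setting n = 5 gives 20, 16, 12 characters in each block.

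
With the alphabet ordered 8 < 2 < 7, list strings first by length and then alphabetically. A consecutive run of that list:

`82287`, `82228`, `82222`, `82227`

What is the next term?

The successor of 82227 increments the rightmost position that isn't already 7 and resets every position after it to 8.

82278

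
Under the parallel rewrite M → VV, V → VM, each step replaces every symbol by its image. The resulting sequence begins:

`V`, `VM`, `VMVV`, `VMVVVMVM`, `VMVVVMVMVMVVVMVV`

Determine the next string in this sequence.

Applying the rule to each of the 16 symbols of VMVVVMVMVMVVVMVV gives the pieces VM VV VM VM VM VV VM VV VM VV VM VM VM VV VM VM, which concatenate to the answer.

VMVVVMVMVMVVVMVVVMVVVMVMVMVVVMVM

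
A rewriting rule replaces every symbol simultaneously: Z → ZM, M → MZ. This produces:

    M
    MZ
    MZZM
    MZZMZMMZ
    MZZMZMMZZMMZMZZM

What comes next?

MZZMZMMZZMMZMZZMZMMZMZZMMZZMZMMZ

Applying the rule to each of the 16 symbols of MZZMZMMZZMMZMZZM gives the pieces MZ ZM ZM MZ ZM MZ MZ ZM ZM MZ MZ ZM MZ ZM ZM MZ, which concatenate to the answer.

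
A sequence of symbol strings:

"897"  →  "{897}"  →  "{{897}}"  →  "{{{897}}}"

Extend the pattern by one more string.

s(k+1) = {·s(k)·}, so each term gains { as a prefix and } as a suffix.
Applying this once more to {{{897}}}:

{{{{897}}}}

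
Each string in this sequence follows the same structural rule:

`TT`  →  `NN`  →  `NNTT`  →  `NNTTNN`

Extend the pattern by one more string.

This is a Fibonacci-style word recurrence s(k) = s(k−1)·s(k−2): e.g. NN·TT = NNTT.
Continuing: NNTTNN · NNTT gives term 5.

NNTTNNNNTT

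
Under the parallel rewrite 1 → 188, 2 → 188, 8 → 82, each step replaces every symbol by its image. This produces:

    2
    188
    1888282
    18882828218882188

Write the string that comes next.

Rewriting the 17 symbols of 18882828218882188 one by one yields 188 82 82 82 188 82 188 82 188 188 82 82 82 188 188 82 82; concatenated:

18882828218882188821881888282821881888282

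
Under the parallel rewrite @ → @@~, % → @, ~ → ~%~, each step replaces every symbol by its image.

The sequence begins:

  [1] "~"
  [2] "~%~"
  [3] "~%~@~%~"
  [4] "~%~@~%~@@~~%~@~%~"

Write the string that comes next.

φ(~%~@~%~@@~~%~@~%~) expands symbol-by-symbol to ~%~ @ ~%~ @@~ ~%~ @ ~%~ @@~ @@~ ~%~ ~%~ @ ~%~ @@~ ~%~ @ ~%~; joining the 17 pieces gives the next term.

~%~@~%~@@~~%~@~%~@@~@@~~%~~%~@~%~@@~~%~@~%~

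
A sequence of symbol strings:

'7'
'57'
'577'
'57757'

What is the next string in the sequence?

57757577

From term 3 onward, concatenate the last term with the second-to-last: 57·7 = 577, 577·57 = 57757, …
The next term joins 57757 and 577.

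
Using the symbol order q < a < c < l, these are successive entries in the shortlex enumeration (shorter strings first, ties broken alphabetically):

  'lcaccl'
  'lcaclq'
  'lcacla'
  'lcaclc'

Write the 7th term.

Continuing the enumeration 3 steps past lcaclc: lcaclc → lcacll → lcalqq → (answer).

lcalqa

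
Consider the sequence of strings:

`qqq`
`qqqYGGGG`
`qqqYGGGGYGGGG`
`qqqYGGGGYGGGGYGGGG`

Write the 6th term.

qqqYGGGGYGGGGYGGGGYGGGGYGGGG

Every step adds YGGGG to the end: s(k+1) = s(k)·YGGGG.
From qqqYGGGGYGGGGYGGGG, 2 further steps: qqqYGGGGYGGGGYGGGG → qqqYGGGGYGGGGYGGGGYGGGG → (answer).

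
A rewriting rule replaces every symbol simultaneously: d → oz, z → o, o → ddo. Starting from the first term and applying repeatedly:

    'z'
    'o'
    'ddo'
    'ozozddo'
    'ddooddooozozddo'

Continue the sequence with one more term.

Applying the rule to each of the 15 symbols of ddooddooozozddo gives the pieces oz oz ddo ddo oz oz ddo ddo ddo o ddo o oz oz ddo, which concatenate to the answer.

ozozddoddoozozddoddoddooddooozozddo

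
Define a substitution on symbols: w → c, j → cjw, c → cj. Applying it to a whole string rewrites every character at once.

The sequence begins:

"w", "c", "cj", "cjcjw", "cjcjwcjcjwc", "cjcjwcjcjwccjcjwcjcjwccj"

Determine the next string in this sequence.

cjcjwcjcjwccjcjwcjcjwccjcjcjwcjcjwccjcjwcjcjwccjcjcjw

φ(cjcjwcjcjwccjcjwcjcjwccj) expands symbol-by-symbol to cj cjw cj cjw c cj cjw cj cjw c cj cj cjw cj cjw c cj cjw cj cjw c cj cj cjw; joining the 24 pieces gives the next term.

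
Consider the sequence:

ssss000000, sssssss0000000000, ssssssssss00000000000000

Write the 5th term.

ssssssssssssssss0000000000000000000000

The n-th term is 3n+1 s's then 4n+2 0's (n = 1, 2, …).
At n = 5 the blocks have lengths 16, 22.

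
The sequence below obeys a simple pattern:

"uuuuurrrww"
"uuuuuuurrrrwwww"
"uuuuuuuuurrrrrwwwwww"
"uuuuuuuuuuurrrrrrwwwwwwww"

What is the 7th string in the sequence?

uuuuuuuuuuuuuuuuurrrrrrrrrwwwwwwwwwwwwww

Each string has the form u^{2n+3} r^{n+2} w^{2n} (n = 1, 2, …).
At n = 7 the blocks have lengths 17, 9, 14.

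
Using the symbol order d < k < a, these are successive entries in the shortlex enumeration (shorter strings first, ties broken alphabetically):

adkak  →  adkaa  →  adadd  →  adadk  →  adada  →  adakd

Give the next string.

adakk

Find the rightmost character of adakd below a, bump it to the next letter, and reset everything to its right to d.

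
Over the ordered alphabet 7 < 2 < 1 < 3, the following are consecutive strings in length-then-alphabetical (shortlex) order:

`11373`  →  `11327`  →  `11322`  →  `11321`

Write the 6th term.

11317

Advancing 2 positions from 11321 through 11321 → 11323 reaches term 6.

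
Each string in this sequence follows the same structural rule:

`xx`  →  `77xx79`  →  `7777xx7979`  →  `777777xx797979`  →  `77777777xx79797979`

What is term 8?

s(k+1) = 77·s(k)·79, so each term gains 77 as a prefix and 79 as a suffix.
From 77777777xx79797979, 3 further steps: 77777777xx79797979 → 7777777777xx7979797979 → 777777777777xx797979797979 → (answer).

77777777777777xx79797979797979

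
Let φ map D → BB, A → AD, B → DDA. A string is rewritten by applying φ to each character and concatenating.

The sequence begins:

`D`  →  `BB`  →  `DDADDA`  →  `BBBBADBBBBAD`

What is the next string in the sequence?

Apply φ to BBBBADBBBBAD symbol by symbol: B→DDA, B→DDA, B→DDA, B→DDA, A→AD, D→BB, B→DDA, B→DDA, B→DDA, B→DDA, A→AD, D→BB; joined: DDA DDA DDA DDA AD BB DDA DDA DDA DDA AD BB.

DDADDADDADDAADBBDDADDADDADDAADBB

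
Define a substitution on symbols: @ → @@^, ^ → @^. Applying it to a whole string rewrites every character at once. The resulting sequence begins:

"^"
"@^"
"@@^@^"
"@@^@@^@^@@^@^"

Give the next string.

@@^@@^@^@@^@@^@^@@^@^@@^@@^@^@@^@^

φ(@@^@@^@^@@^@^) expands symbol-by-symbol to @@^ @@^ @^ @@^ @@^ @^ @@^ @^ @@^ @@^ @^ @@^ @^; joining the 13 pieces gives the next term.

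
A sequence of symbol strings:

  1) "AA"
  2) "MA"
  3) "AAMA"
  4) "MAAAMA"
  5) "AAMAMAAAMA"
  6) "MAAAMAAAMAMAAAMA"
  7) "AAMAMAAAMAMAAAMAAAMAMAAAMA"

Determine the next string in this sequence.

Each term (from the third on) is the two preceding terms concatenated in order: term 3 = AA·MA = AAMA.
So term 8 is MAAAMAAAMAMAAAMA·AAMAMAAAMAMAAAMAAAMAMAAAMA.

MAAAMAAAMAMAAAMAAAMAMAAAMAMAAAMAAAMAMAAAMA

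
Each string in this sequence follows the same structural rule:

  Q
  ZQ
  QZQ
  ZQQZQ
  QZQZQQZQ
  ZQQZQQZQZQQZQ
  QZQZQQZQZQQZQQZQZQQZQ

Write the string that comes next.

ZQQZQQZQZQQZQQZQZQQZQZQQZQQZQZQQZQ

This is a Fibonacci-style word recurrence s(k) = s(k−2)·s(k−1): e.g. Q·ZQ = QZQ.
The next term joins ZQQZQQZQZQQZQ and QZQZQQZQZQQZQQZQZQQZQ.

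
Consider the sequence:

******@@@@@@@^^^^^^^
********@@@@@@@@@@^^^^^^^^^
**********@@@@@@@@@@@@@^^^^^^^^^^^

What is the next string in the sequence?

Reading off run lengths: * runs 6, 8, 10; @ runs 7, 10, 13; ^ runs 7, 9, 11 — each is linear in n, where the shown terms are n = 3, 4, 5.
At n = 6 the blocks have lengths 12, 16, 13.

************@@@@@@@@@@@@@@@@^^^^^^^^^^^^^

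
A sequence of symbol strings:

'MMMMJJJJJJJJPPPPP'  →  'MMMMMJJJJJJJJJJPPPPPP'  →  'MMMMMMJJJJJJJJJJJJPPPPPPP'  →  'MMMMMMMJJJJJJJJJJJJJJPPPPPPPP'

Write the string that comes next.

MMMMMMMMJJJJJJJJJJJJJJJJPPPPPPPPP

The n-th term is n+1 M's then 2n+2 J's then n+2 P's, where the shown terms are n = 3, 4, 5, 6.
For the next term, n = 7, so the run lengths are 8, 16, 9.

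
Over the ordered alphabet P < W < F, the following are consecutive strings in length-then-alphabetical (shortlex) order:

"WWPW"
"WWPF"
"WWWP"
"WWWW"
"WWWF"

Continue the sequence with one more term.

WWFP

Find the rightmost character of WWWF below F, bump it to the next letter, and reset everything to its right to P.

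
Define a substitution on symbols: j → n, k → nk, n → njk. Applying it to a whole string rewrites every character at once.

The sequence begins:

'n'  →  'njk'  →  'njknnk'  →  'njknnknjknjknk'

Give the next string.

φ(njknnknjknjknk) expands symbol-by-symbol to njk n nk njk njk nk njk n nk njk n nk njk nk; joining the 14 pieces gives the next term.

njknnknjknjknknjknnknjknnknjknk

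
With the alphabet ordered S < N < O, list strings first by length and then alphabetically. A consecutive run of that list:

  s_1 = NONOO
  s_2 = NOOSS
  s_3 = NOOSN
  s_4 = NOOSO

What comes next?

NOONS

Treat NOOSO as a base-3 numeral over the given alphabet and add one, carrying through any trailing O's.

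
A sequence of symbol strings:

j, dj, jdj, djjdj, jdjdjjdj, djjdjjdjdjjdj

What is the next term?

Each term (from the third on) is the two preceding terms concatenated in order: term 3 = j·dj = jdj.
So term 7 is jdjdjjdj·djjdjjdjdjjdj.

jdjdjjdjdjjdjjdjdjjdj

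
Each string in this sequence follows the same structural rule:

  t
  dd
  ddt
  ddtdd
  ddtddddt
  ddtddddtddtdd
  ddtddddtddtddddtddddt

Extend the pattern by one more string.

ddtddddtddtddddtddddtddtddddtddtdd

This is a Fibonacci-style word recurrence s(k) = s(k−1)·s(k−2): e.g. dd·t = ddt.
The next term joins ddtddddtddtddddtddddt and ddtddddtddtdd.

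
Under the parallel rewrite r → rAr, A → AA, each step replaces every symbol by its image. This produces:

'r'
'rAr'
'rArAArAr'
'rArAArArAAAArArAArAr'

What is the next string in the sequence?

rArAArArAAAArArAArArAAAAAAAArArAArArAAAArArAArAr

Applying the rule to each of the 20 symbols of rArAArArAAAArArAArAr gives the pieces rAr AA rAr AA AA rAr AA rAr AA AA AA AA rAr AA rAr AA AA rAr AA rAr, which concatenate to the answer.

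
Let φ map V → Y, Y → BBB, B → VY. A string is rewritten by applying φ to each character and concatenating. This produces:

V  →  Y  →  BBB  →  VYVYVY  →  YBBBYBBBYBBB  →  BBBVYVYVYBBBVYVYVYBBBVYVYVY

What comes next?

φ(BBBVYVYVYBBBVYVYVYBBBVYVYVY) expands symbol-by-symbol to VY VY VY Y BBB Y BBB Y BBB VY VY VY Y BBB Y BBB Y BBB VY VY VY Y BBB Y BBB Y BBB; joining the 27 pieces gives the next term.

VYVYVYYBBBYBBBYBBBVYVYVYYBBBYBBBYBBBVYVYVYYBBBYBBBYBBB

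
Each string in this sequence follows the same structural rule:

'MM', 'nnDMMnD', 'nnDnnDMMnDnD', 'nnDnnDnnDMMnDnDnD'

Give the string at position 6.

Each term wraps the previous one in nnD on the left and nD on the right.
From nnDnnDnnDMMnDnDnD, 2 further steps: nnDnnDnnDMMnDnDnD → nnDnnDnnDnnDMMnDnDnDnD → (answer).

nnDnnDnnDnnDnnDMMnDnDnDnDnD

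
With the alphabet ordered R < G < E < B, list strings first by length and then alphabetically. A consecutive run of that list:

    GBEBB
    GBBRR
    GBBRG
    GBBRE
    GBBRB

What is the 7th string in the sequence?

GBBGG

Stepping forward 2 times from GBBRB: GBBRB → GBBGR, then the target.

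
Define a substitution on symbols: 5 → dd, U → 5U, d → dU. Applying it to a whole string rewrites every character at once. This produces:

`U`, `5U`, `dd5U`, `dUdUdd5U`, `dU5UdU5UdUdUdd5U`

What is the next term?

dU5Udd5UdU5Udd5UdU5UdU5UdUdUdd5U

φ(dU5UdU5UdUdUdd5U) expands symbol-by-symbol to dU 5U dd 5U dU 5U dd 5U dU 5U dU 5U dU dU dd 5U; joining the 16 pieces gives the next term.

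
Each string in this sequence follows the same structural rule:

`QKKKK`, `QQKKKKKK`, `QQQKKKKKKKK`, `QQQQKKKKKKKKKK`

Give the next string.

Each string has the form Q^{n-1} K^{2n}, where the shown terms are n = 2, 3, 4, 5.
At n = 6 the blocks have lengths 5, 12.

QQQQQKKKKKKKKKKKK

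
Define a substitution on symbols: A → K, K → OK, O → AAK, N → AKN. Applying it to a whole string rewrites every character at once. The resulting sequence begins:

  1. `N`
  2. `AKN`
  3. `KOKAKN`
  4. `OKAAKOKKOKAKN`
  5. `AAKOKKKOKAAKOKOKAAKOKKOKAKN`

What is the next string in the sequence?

Replace each of the 27 characters of AAKOKKKOKAAKOKOKAAKOKKOKAKN in place — K K OK AAK OK OK OK AAK OK K K OK AAK OK AAK OK K K OK AAK OK OK AAK OK K OK AKN — and concatenate.

KKOKAAKOKOKOKAAKOKKKOKAAKOKAAKOKKKOKAAKOKOKAAKOKKOKAKN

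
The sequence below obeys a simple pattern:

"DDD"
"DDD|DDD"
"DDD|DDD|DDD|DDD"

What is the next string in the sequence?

Every step duplicates the string with '|' between the halves.
One more doubling of DDD|DDD|DDD|DDD gives the answer.

DDD|DDD|DDD|DDD|DDD|DDD|DDD|DDD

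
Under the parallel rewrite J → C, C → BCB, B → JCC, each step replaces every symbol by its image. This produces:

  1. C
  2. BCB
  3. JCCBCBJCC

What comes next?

Apply φ to JCCBCBJCC symbol by symbol: J→C, C→BCB, C→BCB, B→JCC, C→BCB, B→JCC, J→C, C→BCB, C→BCB; joined: C BCB BCB JCC BCB JCC C BCB BCB.

CBCBBCBJCCBCBJCCCBCBBCB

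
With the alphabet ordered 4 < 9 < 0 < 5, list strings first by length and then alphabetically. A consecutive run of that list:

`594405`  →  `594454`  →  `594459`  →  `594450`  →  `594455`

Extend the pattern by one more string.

594944

Treat 594455 as a base-4 numeral over the given alphabet and add one, carrying through any trailing 5's.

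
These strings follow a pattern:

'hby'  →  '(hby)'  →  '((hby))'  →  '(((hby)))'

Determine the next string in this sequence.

s(k+1) = (·s(k)·), so each term gains ( as a prefix and ) as a suffix.
Applying this once more to (((hby))):

((((hby))))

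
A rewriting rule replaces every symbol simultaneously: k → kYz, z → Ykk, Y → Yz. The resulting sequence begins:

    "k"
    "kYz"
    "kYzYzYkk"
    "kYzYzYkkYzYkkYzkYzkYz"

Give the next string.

φ(kYzYzYkkYzYkkYzkYzkYz) expands symbol-by-symbol to kYz Yz Ykk Yz Ykk Yz kYz kYz Yz Ykk Yz kYz kYz Yz Ykk kYz Yz Ykk kYz Yz Ykk; joining the 21 pieces gives the next term.

kYzYzYkkYzYkkYzkYzkYzYzYkkYzkYzkYzYzYkkkYzYzYkkkYzYzYkk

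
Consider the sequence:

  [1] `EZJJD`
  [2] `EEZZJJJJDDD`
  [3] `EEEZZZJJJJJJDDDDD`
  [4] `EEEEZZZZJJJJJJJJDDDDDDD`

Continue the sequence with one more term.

EEEEEZZZZZJJJJJJJJJJDDDDDDDDD

Reading off run lengths: E runs 1, 2, 3, 4; Z runs 1, 2, 3, 4; J runs 2, 4, 6, 8; D runs 1, 3, 5, 7 — each is linear in n (n = 1, 2, …).
For the next term, n = 5, so the run lengths are 5, 5, 10, 9.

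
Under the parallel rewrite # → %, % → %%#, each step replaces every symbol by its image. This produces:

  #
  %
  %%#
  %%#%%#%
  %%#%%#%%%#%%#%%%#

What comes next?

%%#%%#%%%#%%#%%%#%%#%%#%%%#%%#%%%#%%#%%#%

φ(%%#%%#%%%#%%#%%%#) expands symbol-by-symbol to %%# %%# % %%# %%# % %%# %%# %%# % %%# %%# % %%# %%# %%# %; joining the 17 pieces gives the next term.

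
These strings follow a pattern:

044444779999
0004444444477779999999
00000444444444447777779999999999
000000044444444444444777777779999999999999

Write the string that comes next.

0000000004444444444444444477777777779999999999999999

Reading off run lengths: 0 runs 1, 3, 5, 7; 4 runs 5, 8, 11, 14; 7 runs 2, 4, 6, 8; 9 runs 4, 7, 10, 13 — each is linear in n (n = 1, 2, …).
For the next term, n = 5, so the run lengths are 9, 17, 10, 16.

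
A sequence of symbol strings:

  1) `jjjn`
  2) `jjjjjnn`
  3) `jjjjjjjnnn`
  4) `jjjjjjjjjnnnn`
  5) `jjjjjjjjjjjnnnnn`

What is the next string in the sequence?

jjjjjjjjjjjjjnnnnnn

Reading off run lengths: j runs 3, 5, 7, 9, 11; n runs 1, 2, 3, 4, 5 — each is linear in n (n = 1, 2, …).
For the next term, n = 6, so the run lengths are 13, 6.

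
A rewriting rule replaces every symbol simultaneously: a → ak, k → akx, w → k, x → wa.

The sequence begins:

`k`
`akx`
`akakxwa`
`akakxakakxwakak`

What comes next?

akakxakakxwaakakxakakxwakakakxakakx

φ(akakxakakxwakak) expands symbol-by-symbol to ak akx ak akx wa ak akx ak akx wa k ak akx ak akx; joining the 15 pieces gives the next term.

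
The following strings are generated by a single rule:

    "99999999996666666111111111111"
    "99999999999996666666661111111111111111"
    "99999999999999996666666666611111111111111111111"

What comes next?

99999999999999999996666666666666111111111111111111111111

Term n consists of 3n+1 9's, followed by 2n+1 6's, followed by 4n 1's, where the shown terms are n = 3, 4, 5.
For the next term, n = 6, so the run lengths are 19, 13, 24.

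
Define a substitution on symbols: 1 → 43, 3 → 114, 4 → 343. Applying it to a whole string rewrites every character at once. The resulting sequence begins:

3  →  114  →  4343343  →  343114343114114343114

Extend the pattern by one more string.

φ(343114343114114343114) expands symbol-by-symbol to 114 343 114 43 43 343 114 343 114 43 43 343 43 43 343 114 343 114 43 43 343; joining the 21 pieces gives the next term.

1143431144343343114343114434334343433431143431144343343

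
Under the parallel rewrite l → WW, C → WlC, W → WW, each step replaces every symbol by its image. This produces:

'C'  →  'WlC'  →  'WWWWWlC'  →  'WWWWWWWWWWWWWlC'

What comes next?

Applying the rule to each of the 15 symbols of WWWWWWWWWWWWWlC gives the pieces WW WW WW WW WW WW WW WW WW WW WW WW WW WW WlC, which concatenate to the answer.

WWWWWWWWWWWWWWWWWWWWWWWWWWWWWlC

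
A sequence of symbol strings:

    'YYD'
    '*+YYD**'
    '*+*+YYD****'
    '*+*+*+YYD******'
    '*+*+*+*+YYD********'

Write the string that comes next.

*+*+*+*+*+YYD**********

Each term wraps the previous one in *+ on the left and ** on the right.
So the next term is *+·*+*+*+*+YYD********·**.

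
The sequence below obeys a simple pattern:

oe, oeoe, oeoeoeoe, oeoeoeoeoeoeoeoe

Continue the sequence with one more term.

Each string is two copies of the previous one concatenated.
One more doubling of oeoeoeoeoeoeoeoe gives the answer.

oeoeoeoeoeoeoeoeoeoeoeoeoeoeoeoe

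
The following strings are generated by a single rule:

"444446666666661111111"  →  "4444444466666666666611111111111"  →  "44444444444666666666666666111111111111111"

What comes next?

444444444444446666666666666666661111111111111111111

Term n consists of 3n-1 4's, followed by 3n+3 6's, followed by 4n-1 1's, where the shown terms are n = 2, 3, 4.
For the next term, n = 5, so the run lengths are 14, 18, 19.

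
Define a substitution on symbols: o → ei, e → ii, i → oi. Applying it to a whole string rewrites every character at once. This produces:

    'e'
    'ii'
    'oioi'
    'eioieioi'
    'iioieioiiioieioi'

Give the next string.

φ(iioieioiiioieioi) expands symbol-by-symbol to oi oi ei oi ii oi ei oi oi oi ei oi ii oi ei oi; joining the 16 pieces gives the next term.

oioieioiiioieioioioieioiiioieioi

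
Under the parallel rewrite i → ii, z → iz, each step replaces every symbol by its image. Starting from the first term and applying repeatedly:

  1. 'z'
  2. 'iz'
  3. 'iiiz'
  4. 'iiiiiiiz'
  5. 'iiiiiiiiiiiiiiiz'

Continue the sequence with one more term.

iiiiiiiiiiiiiiiiiiiiiiiiiiiiiiiz

Replace each of the 16 characters of iiiiiiiiiiiiiiiz in place — ii ii ii ii ii ii ii ii ii ii ii ii ii ii ii iz — and concatenate.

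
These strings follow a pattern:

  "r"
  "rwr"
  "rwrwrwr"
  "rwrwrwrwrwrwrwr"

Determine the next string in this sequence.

s(k+1) = s(k)·w·s(k) — each term doubles the last with 'w' between the halves.
So the next term is two copies of rwrwrwrwrwrwrwr with 'w' between the halves.

rwrwrwrwrwrwrwrwrwrwrwrwrwrwrwr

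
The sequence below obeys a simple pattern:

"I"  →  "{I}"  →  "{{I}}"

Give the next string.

{{{I}}}

Each term wraps the previous one in { on the left and } on the right.
One more step from {{I}} gives the answer.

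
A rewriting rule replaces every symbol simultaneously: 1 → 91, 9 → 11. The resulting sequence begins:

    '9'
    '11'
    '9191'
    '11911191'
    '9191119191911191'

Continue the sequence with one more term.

11911191919111911191119191911191

Applying the rule to each of the 16 symbols of 9191119191911191 gives the pieces 11 91 11 91 91 91 11 91 11 91 11 91 91 91 11 91, which concatenate to the answer.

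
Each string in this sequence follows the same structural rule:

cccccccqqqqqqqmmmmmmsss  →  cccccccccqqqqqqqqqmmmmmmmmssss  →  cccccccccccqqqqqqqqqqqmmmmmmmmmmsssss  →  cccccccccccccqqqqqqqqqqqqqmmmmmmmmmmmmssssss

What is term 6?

Each string has the form c^{2n+1} q^{2n+1} m^{2n} s^{n}, where the shown terms are n = 3, 4, 5, 6.
For term 6, n = 8, so the run lengths are 17, 17, 16, 8.

cccccccccccccccccqqqqqqqqqqqqqqqqqmmmmmmmmmmmmmmmmssssssss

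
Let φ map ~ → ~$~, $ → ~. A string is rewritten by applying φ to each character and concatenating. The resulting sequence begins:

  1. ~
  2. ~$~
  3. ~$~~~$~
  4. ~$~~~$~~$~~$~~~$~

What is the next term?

Applying the rule to each of the 17 symbols of ~$~~~$~~$~~$~~~$~ gives the pieces ~$~ ~ ~$~ ~$~ ~$~ ~ ~$~ ~$~ ~ ~$~ ~$~ ~ ~$~ ~$~ ~$~ ~ ~$~, which concatenate to the answer.

~$~~~$~~$~~$~~~$~~$~~~$~~$~~~$~~$~~$~~~$~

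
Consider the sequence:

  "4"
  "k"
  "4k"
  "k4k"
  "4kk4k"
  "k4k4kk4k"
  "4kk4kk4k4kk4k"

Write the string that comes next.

From term 3 onward, concatenate the second-to-last term with the last: 4·k = 4k, k·4k = k4k, …
Continuing: k4k4kk4k · 4kk4kk4k4kk4k gives term 8.

k4k4kk4k4kk4kk4k4kk4k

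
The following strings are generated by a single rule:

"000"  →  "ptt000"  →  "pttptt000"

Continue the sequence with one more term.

Each term is the previous one with ptt prepended.
One more step from pttptt000 gives the answer.

pttpttptt000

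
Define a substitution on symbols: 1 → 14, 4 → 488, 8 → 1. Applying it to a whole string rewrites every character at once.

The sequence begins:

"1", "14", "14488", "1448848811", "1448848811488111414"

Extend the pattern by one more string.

14488488114881114144881114141448814488

Applying the rule to each of the 19 symbols of 1448848811488111414 gives the pieces 14 488 488 1 1 488 1 1 14 14 488 1 1 14 14 14 488 14 488, which concatenate to the answer.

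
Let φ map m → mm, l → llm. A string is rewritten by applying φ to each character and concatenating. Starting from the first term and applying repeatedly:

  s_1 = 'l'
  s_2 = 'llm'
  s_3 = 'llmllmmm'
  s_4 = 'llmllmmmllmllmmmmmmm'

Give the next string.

φ(llmllmmmllmllmmmmmmm) expands symbol-by-symbol to llm llm mm llm llm mm mm mm llm llm mm llm llm mm mm mm mm mm mm mm; joining the 20 pieces gives the next term.

llmllmmmllmllmmmmmmmllmllmmmllmllmmmmmmmmmmmmmmm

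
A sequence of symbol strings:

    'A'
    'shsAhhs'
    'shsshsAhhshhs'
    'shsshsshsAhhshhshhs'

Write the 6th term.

shsshsshsshsshsAhhshhshhshhshhs

Each term wraps the previous one in shs on the left and hhs on the right.
From shsshsshsAhhshhshhs, 2 further steps: shsshsshsAhhshhshhs → shsshsshsshsAhhshhshhshhs → (answer).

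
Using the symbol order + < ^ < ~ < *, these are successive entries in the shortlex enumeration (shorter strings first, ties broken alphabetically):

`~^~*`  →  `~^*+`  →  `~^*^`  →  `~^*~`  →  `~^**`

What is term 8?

Advancing 3 positions from ~^** through ~^** → ~~++ → ~~+^ reaches term 8.

~~+~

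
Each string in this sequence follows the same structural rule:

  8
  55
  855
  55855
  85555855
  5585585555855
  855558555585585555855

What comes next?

From term 3 onward, concatenate the second-to-last term with the last: 8·55 = 855, 55·855 = 55855, …
So term 8 is 5585585555855·855558555585585555855.

5585585555855855558555585585555855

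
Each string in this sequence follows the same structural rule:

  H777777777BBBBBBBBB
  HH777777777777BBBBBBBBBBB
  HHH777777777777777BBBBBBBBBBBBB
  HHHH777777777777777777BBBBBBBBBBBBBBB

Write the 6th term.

Reading off run lengths: H runs 1, 2, 3, 4; 7 runs 9, 12, 15, 18; B runs 9, 11, 13, 15 — each is linear in n, where the shown terms are n = 3, 4, 5, 6.
Setting n = 8 gives 6, 24, 19 characters in each block.

HHHHHH777777777777777777777777BBBBBBBBBBBBBBBBBBB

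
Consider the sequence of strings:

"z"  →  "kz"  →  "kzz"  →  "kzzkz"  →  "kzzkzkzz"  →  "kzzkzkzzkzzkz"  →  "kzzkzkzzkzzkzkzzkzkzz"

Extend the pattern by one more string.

From term 3 onward, concatenate the last term with the second-to-last: kz·z = kzz, kzz·kz = kzzkz, …
The next term joins kzzkzkzzkzzkzkzzkzkzz and kzzkzkzzkzzkz.

kzzkzkzzkzzkzkzzkzkzzkzzkzkzzkzzkz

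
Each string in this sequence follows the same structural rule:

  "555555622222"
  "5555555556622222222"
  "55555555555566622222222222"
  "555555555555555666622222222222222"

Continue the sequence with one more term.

5555555555555555556666622222222222222222

Term n consists of 3n+3 5's, followed by n 6's, followed by 3n+2 2's (n = 1, 2, …).
At n = 5 the blocks have lengths 18, 5, 17.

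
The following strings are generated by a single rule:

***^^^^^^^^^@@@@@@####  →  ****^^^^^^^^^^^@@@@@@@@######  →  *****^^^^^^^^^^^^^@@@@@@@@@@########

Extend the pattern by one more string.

Each string has the form *^{n} ^^{2n+3} @^{2n} #^{2n-2}, where the shown terms are n = 3, 4, 5.
Setting n = 6 gives 6, 15, 12, 10 characters in each block.

******^^^^^^^^^^^^^^^@@@@@@@@@@@@##########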